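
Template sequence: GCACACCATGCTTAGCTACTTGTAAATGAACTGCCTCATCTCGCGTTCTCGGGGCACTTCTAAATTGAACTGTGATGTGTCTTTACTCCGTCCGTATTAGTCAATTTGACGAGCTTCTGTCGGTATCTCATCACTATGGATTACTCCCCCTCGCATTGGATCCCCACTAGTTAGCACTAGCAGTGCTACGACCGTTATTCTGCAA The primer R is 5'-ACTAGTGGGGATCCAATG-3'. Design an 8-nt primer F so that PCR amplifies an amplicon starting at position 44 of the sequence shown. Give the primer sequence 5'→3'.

The reverse primer's reverse complement CATTGGATCCCCACTAGT matches the template at positions 154–171; the product starts at position 44.
The forward primer is identical to the top strand over positions 44–51: CGTTCTCG.

5'-CGTTCTCG-3'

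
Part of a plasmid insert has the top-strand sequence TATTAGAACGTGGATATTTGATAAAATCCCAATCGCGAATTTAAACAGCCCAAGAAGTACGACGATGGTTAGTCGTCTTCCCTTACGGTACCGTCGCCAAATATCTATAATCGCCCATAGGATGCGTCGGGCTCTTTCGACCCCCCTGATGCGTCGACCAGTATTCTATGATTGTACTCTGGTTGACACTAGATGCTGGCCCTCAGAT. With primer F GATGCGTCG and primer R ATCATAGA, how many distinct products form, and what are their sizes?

The forward primer GATGCGTCG matches the top strand at positions 121–129, 148–156.
The reverse primer's reverse complement is TCTATGAT, matching at positions 165–172.
Each forward site pairs with the reverse site to give a product ending at position 172: sizes 52, 25 bp.

Two products: 52 bp, 25 bp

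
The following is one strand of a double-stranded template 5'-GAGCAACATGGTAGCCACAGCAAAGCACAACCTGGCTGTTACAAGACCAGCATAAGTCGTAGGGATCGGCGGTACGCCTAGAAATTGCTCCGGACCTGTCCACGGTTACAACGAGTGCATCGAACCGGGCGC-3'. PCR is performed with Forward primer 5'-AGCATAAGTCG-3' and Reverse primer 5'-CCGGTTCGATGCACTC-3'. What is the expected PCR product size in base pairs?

80 bp

The forward primer matches the template at positions 49–59.
The reverse primer's reverse complement is GAGTGCATCGAACCGG, which matches the template at positions 113–128.
Product length = (reverse-primer end) − (forward-primer start) + 1 = 128 − 49 + 1 = 80 bp.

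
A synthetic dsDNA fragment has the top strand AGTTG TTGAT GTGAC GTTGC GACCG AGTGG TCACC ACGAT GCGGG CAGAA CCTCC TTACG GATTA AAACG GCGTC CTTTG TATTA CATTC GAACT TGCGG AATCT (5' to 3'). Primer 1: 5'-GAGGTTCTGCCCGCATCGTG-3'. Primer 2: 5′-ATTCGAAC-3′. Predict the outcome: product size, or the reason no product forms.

No product — the primers' 3' ends point away from each other.

Primer 1 (GAGGTTCTGCCCGCATCGTG) has reverse complement CACGATGCGGGCAGAACCTC, which matches the top strand at positions 35–54; primer 1 anneals to the top strand there with its 3' end pointing upstream toward position 35.
Primer 2 (ATTCGAAC) matches the top strand directly at positions 87–94; it anneals to the bottom strand with its 3' end pointing downstream toward position 94.
The 3' ends diverge (primer 1 extends toward position 1, primer 2 toward position 105), so the primers never converge on a shared product.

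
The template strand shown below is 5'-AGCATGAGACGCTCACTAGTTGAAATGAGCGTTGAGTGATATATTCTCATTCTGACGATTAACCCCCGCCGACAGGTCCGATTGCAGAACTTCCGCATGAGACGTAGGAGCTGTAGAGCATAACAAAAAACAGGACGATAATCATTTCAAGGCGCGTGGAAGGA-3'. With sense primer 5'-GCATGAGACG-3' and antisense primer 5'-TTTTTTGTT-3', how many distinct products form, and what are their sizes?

Two products: 129 bp, 36 bp

The forward primer GCATGAGACG matches the top strand at positions 2–11, 95–104.
The reverse primer's reverse complement is AACAAAAAA, matching at positions 122–130.
Each forward site pairs with the reverse site to give a product ending at position 130: sizes 129, 36 bp.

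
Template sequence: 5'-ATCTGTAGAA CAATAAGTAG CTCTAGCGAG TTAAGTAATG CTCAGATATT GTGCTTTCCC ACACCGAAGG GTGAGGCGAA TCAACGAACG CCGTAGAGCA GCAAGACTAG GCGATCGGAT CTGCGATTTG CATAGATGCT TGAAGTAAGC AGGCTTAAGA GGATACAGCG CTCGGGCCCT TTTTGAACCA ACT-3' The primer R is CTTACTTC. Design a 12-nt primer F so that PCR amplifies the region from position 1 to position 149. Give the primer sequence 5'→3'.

5'-ATCTGTAGAACA-3'

The reverse primer's reverse complement GAAGTAAG matches the template at positions 142–149; the product starts at position 1.
The forward primer is identical to the top strand over positions 1–12: ATCTGTAGAACA.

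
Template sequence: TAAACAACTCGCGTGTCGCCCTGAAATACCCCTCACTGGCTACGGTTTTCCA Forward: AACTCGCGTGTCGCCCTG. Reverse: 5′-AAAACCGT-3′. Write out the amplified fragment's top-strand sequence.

5'-AACTCGCGTGTCGCCCTGAAATACCCCTCACTGGCTACGGTTTT-3'

The forward primer matches the template at positions 6–23.
The reverse primer's reverse complement is ACGGTTTT, which matches the template at positions 42–49.
The product is the template from position 6 through 49 (44 bp).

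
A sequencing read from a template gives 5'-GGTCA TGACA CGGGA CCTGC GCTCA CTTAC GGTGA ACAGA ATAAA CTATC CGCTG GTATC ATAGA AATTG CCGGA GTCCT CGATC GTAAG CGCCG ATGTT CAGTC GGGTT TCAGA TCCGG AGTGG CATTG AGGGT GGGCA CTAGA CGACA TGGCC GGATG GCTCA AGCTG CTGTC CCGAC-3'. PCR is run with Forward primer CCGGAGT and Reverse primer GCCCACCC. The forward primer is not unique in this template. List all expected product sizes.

69 bp, 23 bp

The forward primer CCGGAGT matches the top strand at positions 71–77, 117–123.
The reverse primer's reverse complement is GGGTGGGC, matching at positions 132–139.
Each forward site pairs with the reverse site to give a product ending at position 139: sizes 69, 23 bp.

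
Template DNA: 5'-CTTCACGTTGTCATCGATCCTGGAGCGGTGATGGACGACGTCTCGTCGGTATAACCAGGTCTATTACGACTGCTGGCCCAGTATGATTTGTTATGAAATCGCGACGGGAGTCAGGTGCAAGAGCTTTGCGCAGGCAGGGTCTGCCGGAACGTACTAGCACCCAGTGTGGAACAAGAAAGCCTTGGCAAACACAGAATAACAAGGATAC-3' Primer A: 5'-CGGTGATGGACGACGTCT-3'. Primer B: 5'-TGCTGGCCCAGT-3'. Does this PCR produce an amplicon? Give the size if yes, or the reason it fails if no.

No product — both primers anneal to the same strand and extend in the same direction.

Primer A (CGGTGATGGACGACGTCT) matches the top strand at positions 26–43 (3' end points downstream).
Primer B (TGCTGGCCCAGT) also matches the top strand directly, at positions 71–82 — its reverse complement ACTGGGCCAGCA is not present.
Both primers anneal to the bottom strand with 3' ends pointing the same way, so neither can prime synthesis back toward the other.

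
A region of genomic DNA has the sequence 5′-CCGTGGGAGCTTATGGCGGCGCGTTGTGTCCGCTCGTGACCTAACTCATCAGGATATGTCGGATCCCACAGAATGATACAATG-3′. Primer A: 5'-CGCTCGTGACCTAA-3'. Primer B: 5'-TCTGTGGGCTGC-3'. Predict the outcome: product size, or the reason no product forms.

No product — primer B has no binding site in the template.

Primer B (TCTGTGGGCTGC) does not match the top strand, and its reverse complement GCAGCCCACAGA does not match either.
With no annealing site for primer B, no amplification occurs.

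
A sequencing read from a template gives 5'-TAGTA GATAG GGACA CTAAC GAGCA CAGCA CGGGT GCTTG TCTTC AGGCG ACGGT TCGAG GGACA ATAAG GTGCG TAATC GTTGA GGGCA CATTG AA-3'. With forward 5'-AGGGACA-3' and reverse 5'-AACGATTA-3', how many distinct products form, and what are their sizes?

Two products: 75 bp, 25 bp

The forward primer AGGGACA matches the top strand at positions 9–15, 59–65.
The reverse primer's reverse complement is TAATCGTT, matching at positions 76–83.
Each forward site pairs with the reverse site to give a product ending at position 83: sizes 75, 25 bp.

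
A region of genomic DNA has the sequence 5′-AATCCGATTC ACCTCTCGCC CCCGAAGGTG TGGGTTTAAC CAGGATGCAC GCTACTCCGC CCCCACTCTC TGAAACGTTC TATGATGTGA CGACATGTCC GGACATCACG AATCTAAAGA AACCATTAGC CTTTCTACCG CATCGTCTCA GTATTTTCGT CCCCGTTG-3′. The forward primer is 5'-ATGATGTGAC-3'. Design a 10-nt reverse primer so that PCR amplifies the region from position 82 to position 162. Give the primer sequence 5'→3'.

5'-GGACGAAAAT-3'

The product's 3' end on the top strand is position 162.
The reverse primer anneals to the top strand over positions 153–162, i.e. to ATTTTCGTCC.
Its sequence written 5'→3' is the reverse complement: GGACGAAAAT.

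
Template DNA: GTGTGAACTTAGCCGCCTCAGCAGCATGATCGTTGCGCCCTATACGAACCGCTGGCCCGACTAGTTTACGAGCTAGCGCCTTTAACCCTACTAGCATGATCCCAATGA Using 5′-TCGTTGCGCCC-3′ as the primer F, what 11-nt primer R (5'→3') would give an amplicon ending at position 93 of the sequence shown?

5'-TAGTAGGGTTA-3'

The forward primer binds at positions 30–40; the product's 3' end on the top strand is position 93.
The reverse primer anneals to the top strand over positions 83–93, i.e. to TAACCCTACTA.
Its sequence written 5'→3' is the reverse complement: TAGTAGGGTTA.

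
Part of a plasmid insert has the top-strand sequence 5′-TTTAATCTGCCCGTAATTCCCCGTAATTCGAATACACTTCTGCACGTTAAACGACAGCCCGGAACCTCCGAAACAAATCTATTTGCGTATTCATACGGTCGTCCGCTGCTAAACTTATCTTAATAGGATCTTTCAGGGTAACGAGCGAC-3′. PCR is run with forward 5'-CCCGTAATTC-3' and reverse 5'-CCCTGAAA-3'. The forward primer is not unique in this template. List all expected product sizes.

129 bp, 119 bp

The forward primer CCCGTAATTC matches the top strand at positions 10–19, 20–29.
The reverse primer's reverse complement is TTTCAGGG, matching at positions 131–138.
Each forward site pairs with the reverse site to give a product ending at position 138: sizes 129, 119 bp.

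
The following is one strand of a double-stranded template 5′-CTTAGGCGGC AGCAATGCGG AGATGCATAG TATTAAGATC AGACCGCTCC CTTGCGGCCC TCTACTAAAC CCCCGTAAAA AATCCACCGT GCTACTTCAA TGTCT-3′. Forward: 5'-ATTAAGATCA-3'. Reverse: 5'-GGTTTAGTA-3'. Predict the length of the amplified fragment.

The forward primer matches the template at positions 32–41.
Taking the reverse complement of GGTTTAGTA gives TACTAAACC, found at positions 63–71 on the template; the primer anneals here to the top strand with its 3' end pointing upstream.
Amplicon spans positions 32–71: 40 bp.

40 bp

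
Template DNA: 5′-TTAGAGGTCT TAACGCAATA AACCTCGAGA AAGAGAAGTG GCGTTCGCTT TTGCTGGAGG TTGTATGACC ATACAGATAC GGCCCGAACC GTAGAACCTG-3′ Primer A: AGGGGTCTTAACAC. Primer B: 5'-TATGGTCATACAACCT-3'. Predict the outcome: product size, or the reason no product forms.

Primer A (AGGGGTCTTAACAC) does not match the top strand, and its reverse complement GTGTTAAGACCCCT does not match either.
With no annealing site for primer A, no amplification occurs.

No product — primer A has no binding site in the template.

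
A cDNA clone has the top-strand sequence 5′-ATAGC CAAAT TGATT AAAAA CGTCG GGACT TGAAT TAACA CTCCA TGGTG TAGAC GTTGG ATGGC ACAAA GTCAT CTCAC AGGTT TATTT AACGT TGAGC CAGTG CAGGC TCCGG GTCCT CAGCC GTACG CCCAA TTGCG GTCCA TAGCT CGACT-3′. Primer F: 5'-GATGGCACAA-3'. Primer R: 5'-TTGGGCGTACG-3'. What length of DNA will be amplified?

Forward primer GATGGCACAA is found on the top strand at positions 60–69.
Taking the reverse complement of TTGGGCGTACG gives CGTACGCCCAA, found at positions 125–135 on the template; the primer anneals here to the top strand with its 3' end pointing upstream.
Product length = (reverse-primer end) − (forward-primer start) + 1 = 135 − 60 + 1 = 76 bp.

76 bp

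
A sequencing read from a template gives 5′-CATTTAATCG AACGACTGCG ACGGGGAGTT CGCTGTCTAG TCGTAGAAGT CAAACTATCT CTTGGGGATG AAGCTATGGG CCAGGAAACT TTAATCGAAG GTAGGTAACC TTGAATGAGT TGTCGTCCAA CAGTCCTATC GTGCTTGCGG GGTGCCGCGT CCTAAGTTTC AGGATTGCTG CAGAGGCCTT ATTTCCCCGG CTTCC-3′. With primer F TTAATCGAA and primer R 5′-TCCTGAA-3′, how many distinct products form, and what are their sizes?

The forward primer TTAATCGAA matches the top strand at positions 4–12, 91–99.
The reverse primer's reverse complement is TTCAGGA, matching at positions 168–174.
Each forward site pairs with the reverse site to give a product ending at position 174: sizes 171, 84 bp.

Two products: 171 bp, 84 bp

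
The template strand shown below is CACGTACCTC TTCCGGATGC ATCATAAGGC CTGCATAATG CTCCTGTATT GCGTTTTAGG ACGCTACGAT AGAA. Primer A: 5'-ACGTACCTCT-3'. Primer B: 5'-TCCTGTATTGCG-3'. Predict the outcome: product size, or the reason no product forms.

Primer A (ACGTACCTCT) matches the top strand at positions 2–11 (3' end points downstream).
Primer B (TCCTGTATTGCG) also matches the top strand directly, at positions 42–53 — its reverse complement CGCAATACAGGA is not present.
Both primers anneal to the bottom strand with 3' ends pointing the same way, so neither can prime synthesis back toward the other.

No product — both primers anneal to the same strand and extend in the same direction.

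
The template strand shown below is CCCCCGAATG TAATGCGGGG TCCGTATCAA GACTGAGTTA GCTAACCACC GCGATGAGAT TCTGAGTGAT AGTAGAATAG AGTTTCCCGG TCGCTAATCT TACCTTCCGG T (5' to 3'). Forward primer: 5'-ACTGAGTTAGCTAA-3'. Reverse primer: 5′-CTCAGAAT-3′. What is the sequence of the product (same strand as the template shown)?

5'-ACTGAGTTAGCTAACCACCGCGATGAGATTCTGAG-3'

Scanning the template, ACTGAGTTAGCTAA occurs at positions 32–45; this primer anneals to the bottom strand there with its 3' end pointing downstream.
The reverse primer's reverse complement is ATTCTGAG, which matches the template at positions 59–66.
The product is the template from position 32 through 66 (35 bp).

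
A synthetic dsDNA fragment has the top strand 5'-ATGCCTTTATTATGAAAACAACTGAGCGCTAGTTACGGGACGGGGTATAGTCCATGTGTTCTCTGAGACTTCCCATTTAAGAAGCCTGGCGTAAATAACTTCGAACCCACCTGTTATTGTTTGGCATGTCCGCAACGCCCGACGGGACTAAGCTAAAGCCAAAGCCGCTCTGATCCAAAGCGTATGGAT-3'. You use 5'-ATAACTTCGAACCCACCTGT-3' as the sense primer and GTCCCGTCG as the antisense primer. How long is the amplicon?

54 bp

The forward primer matches the template at positions 95–114.
Taking the reverse complement of GTCCCGTCG gives CGACGGGAC, found at positions 140–148 on the template; the primer anneals here to the top strand with its 3' end pointing upstream.
The product runs from position 95 to position 148, so its length is 148 − 95 + 1 = 54 bp.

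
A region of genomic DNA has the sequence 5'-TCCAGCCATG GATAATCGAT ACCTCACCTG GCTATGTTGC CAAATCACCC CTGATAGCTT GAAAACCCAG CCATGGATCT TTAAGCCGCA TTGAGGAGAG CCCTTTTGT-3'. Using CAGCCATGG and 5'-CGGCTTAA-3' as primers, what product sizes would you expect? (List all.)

86 bp, 21 bp

The forward primer CAGCCATGG matches the top strand at positions 3–11, 68–76.
The reverse primer's reverse complement is TTAAGCCG, matching at positions 81–88.
Each forward site pairs with the reverse site to give a product ending at position 88: sizes 86, 21 bp.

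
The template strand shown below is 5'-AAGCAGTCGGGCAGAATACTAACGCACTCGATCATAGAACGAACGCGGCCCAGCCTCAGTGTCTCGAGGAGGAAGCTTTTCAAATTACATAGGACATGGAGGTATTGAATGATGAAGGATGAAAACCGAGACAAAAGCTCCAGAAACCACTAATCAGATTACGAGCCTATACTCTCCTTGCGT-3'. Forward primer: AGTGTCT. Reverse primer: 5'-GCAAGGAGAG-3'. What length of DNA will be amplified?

Scanning the template, AGTGTCT occurs at positions 58–64; this primer anneals to the bottom strand there with its 3' end pointing downstream.
Taking the reverse complement of GCAAGGAGAG gives CTCTCCTTGC, found at positions 172–181 on the template; the primer anneals here to the top strand with its 3' end pointing upstream.
Amplicon spans positions 58–181: 124 bp.

124 bp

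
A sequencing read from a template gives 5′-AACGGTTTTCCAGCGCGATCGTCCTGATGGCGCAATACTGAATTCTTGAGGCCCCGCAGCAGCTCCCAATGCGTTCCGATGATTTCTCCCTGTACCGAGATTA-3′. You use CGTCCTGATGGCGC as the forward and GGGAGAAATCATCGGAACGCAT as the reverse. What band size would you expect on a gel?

71 bp

Scanning the template, CGTCCTGATGGCGC occurs at positions 20–33; this primer anneals to the bottom strand there with its 3' end pointing downstream.
Reverse complement of the reverse primer: ATGCGTTCCGATGATTTCTCCC. This occurs on the top strand at positions 69–90.
Product length = (reverse-primer end) − (forward-primer start) + 1 = 90 − 20 + 1 = 71 bp.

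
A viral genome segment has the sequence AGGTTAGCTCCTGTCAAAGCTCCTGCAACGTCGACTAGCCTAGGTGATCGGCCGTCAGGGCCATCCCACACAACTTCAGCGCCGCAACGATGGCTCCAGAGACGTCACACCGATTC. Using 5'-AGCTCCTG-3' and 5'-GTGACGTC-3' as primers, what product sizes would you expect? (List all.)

103 bp, 91 bp

The forward primer AGCTCCTG matches the top strand at positions 6–13, 18–25.
The reverse primer's reverse complement is GACGTCAC, matching at positions 101–108.
Each forward site pairs with the reverse site to give a product ending at position 108: sizes 103, 91 bp.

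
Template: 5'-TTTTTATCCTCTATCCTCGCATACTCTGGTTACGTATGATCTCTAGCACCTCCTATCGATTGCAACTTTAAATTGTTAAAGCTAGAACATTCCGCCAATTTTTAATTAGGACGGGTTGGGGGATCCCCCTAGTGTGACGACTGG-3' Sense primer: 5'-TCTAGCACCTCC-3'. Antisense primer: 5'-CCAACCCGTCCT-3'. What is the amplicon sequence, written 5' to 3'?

Scanning the template, TCTAGCACCTCC occurs at positions 42–53; this primer anneals to the bottom strand there with its 3' end pointing downstream.
The reverse primer's reverse complement is AGGACGGGTTGG, which matches the template at positions 108–119.
The product is the template from position 42 through 119 (78 bp).

5'-TCTAGCACCTCCTATCGATTGCAACTTTAAATTGTTAAAGCTAGAACATTCCGCCAATTTTTAATTAGGACGGGTTGG-3'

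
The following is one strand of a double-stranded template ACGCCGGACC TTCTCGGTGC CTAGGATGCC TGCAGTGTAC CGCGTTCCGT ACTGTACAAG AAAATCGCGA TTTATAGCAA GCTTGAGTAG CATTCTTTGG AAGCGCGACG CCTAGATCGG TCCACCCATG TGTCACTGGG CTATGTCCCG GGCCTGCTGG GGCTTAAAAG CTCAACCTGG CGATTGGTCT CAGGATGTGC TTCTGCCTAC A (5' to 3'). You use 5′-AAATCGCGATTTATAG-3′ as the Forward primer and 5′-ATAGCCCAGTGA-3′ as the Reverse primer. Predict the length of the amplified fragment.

83 bp

Forward primer AAATCGCGATTTATAG is found on the top strand at positions 62–77.
The reverse primer's reverse complement is TCACTGGGCTAT, which matches the template at positions 133–144.
Product length = (reverse-primer end) − (forward-primer start) + 1 = 144 − 62 + 1 = 83 bp.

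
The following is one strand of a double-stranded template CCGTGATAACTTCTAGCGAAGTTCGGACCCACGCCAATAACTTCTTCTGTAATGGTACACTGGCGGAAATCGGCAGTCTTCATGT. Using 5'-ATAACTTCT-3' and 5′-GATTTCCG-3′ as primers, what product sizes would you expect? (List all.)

The forward primer ATAACTTCT matches the top strand at positions 6–14, 37–45.
The reverse primer's reverse complement is CGGAAATC, matching at positions 64–71.
Each forward site pairs with the reverse site to give a product ending at position 71: sizes 66, 35 bp.

66 bp, 35 bp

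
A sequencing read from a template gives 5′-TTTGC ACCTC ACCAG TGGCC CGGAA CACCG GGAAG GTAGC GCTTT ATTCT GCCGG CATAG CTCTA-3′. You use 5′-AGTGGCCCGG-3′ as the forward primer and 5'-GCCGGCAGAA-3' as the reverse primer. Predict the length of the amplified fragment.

Scanning the template, AGTGGCCCGG occurs at positions 14–23; this primer anneals to the bottom strand there with its 3' end pointing downstream.
The reverse primer's reverse complement is TTCTGCCGGC, which matches the template at positions 47–56.
The product runs from position 14 to position 56, so its length is 56 − 14 + 1 = 43 bp.

43 bp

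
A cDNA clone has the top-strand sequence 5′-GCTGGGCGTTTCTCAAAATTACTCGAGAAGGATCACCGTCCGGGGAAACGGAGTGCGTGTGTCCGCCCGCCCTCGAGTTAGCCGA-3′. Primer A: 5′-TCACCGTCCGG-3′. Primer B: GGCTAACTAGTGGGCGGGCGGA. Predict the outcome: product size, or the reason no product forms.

No product — primer B has no binding site in the template.

Primer B (GGCTAACTAGTGGGCGGGCGGA) does not match the top strand, and its reverse complement TCCGCCCGCCCACTAGTTAGCC does not match either.
With no annealing site for primer B, no amplification occurs.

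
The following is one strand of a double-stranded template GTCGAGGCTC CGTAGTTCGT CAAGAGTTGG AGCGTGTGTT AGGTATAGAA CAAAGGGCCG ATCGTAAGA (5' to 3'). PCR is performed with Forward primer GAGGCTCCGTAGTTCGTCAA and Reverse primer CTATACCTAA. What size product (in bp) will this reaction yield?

Forward primer GAGGCTCCGTAGTTCGTCAA is found on the top strand at positions 4–23.
Reverse complement of the reverse primer: TTAGGTATAG. This occurs on the top strand at positions 39–48.
Product length = (reverse-primer end) − (forward-primer start) + 1 = 48 − 4 + 1 = 45 bp.

45 bp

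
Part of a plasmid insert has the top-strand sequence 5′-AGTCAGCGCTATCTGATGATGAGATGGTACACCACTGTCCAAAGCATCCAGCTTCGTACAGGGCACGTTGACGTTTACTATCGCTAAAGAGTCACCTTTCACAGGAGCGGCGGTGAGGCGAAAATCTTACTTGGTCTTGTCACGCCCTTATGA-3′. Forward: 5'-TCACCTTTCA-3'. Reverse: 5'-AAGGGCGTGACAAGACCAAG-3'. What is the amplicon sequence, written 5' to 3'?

5'-TCACCTTTCACAGGAGCGGCGGTGAGGCGAAAATCTTACTTGGTCTTGTCACGCCCTT-3'

Scanning the template, TCACCTTTCA occurs at positions 92–101; this primer anneals to the bottom strand there with its 3' end pointing downstream.
Reverse complement of the reverse primer: CTTGGTCTTGTCACGCCCTT. This occurs on the top strand at positions 130–149.
The product is the template from position 92 through 149 (58 bp).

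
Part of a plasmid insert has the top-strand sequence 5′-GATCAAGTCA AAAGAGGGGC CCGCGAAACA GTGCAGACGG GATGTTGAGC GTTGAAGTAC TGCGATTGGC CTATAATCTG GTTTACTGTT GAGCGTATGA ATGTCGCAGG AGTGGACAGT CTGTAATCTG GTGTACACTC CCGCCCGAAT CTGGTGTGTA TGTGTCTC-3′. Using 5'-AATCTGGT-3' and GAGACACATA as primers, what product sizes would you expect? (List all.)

The forward primer AATCTGGT matches the top strand at positions 75–82, 125–132, 148–155.
The reverse primer's reverse complement is TATGTGTCTC, matching at positions 159–168.
Each forward site pairs with the reverse site to give a product ending at position 168: sizes 94, 44, 21 bp.

94 bp, 44 bp, 21 bp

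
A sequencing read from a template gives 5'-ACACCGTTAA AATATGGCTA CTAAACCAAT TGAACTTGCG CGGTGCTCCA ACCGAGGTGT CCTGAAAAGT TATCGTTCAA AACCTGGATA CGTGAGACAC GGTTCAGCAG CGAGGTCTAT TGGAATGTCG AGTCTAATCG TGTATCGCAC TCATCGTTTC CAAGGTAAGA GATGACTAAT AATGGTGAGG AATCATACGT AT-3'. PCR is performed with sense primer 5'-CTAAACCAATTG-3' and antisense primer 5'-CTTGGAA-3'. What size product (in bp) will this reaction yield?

Scanning the template, CTAAACCAATTG occurs at positions 21–32; this primer anneals to the bottom strand there with its 3' end pointing downstream.
Reverse complement of the reverse primer: TTCCAAG. This occurs on the top strand at positions 158–164.
Amplicon spans positions 21–164: 144 bp.

144 bp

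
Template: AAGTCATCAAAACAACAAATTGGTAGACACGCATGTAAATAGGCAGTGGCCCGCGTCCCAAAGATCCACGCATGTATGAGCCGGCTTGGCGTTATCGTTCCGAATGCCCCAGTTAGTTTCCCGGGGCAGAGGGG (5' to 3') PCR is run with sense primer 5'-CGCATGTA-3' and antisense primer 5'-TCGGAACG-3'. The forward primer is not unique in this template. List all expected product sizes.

The forward primer CGCATGTA matches the top strand at positions 30–37, 69–76.
The reverse primer's reverse complement is CGTTCCGA, matching at positions 96–103.
Each forward site pairs with the reverse site to give a product ending at position 103: sizes 74, 35 bp.

74 bp, 35 bp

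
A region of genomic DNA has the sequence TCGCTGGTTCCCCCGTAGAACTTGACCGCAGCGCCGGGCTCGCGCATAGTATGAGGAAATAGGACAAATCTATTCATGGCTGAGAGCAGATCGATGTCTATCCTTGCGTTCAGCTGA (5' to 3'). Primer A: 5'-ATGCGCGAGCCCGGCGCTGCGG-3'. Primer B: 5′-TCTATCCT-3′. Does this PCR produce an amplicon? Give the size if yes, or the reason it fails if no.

No product — the primers' 3' ends point away from each other.

Primer A (ATGCGCGAGCCCGGCGCTGCGG) has reverse complement CCGCAGCGCCGGGCTCGCGCAT, which matches the top strand at positions 26–47; primer A anneals to the top strand there with its 3' end pointing upstream toward position 26.
Primer B (TCTATCCT) matches the top strand directly at positions 97–104; it anneals to the bottom strand with its 3' end pointing downstream toward position 104.
The 3' ends diverge (primer A extends toward position 1, primer B toward position 117), so the primers never converge on a shared product.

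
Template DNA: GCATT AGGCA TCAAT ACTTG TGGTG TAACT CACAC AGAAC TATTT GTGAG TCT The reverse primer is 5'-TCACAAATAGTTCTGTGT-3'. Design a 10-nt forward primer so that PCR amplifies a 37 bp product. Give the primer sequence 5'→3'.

The reverse primer's reverse complement ACACAGAACTATTTGTGA matches the template at positions 32–49, so the product ends at position 49.
A 37 bp product then starts at position 49 − 37 + 1 = 13.
The forward primer is identical to the top strand there: AATACTTGTG.

5'-AATACTTGTG-3'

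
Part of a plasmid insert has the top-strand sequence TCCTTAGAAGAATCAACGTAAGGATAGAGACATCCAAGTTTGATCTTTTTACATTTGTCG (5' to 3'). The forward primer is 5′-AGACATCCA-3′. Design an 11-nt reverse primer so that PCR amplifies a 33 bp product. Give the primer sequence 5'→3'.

The forward primer binds at positions 28–36, so a 33 bp product ends at position 28 + 33 − 1 = 60.
The reverse primer anneals to the top strand over positions 50–60, i.e. to TACATTTGTCG.
Its sequence written 5'→3' is the reverse complement: CGACAAATGTA.

5'-CGACAAATGTA-3'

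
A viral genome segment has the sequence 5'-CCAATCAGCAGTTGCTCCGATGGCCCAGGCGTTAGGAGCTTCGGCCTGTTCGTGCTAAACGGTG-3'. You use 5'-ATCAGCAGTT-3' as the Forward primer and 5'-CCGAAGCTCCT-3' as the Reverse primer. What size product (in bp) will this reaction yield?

Forward primer ATCAGCAGTT is found on the top strand at positions 4–13.
Taking the reverse complement of CCGAAGCTCCT gives AGGAGCTTCGG, found at positions 34–44 on the template; the primer anneals here to the top strand with its 3' end pointing upstream.
The product runs from position 4 to position 44, so its length is 44 − 4 + 1 = 41 bp.

41 bp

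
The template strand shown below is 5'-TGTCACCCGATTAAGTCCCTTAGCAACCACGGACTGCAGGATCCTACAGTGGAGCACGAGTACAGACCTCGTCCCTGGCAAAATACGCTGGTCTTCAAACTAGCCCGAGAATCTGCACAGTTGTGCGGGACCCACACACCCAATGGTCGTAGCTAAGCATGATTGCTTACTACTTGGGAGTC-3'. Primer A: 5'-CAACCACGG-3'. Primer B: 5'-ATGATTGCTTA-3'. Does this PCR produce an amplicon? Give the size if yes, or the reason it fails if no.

Primer A (CAACCACGG) matches the top strand at positions 24–32 (3' end points downstream).
Primer B (ATGATTGCTTA) also matches the top strand directly, at positions 159–169 — its reverse complement TAAGCAATCAT is not present.
Both primers anneal to the bottom strand with 3' ends pointing the same way, so neither can prime synthesis back toward the other.

No product — both primers anneal to the same strand and extend in the same direction.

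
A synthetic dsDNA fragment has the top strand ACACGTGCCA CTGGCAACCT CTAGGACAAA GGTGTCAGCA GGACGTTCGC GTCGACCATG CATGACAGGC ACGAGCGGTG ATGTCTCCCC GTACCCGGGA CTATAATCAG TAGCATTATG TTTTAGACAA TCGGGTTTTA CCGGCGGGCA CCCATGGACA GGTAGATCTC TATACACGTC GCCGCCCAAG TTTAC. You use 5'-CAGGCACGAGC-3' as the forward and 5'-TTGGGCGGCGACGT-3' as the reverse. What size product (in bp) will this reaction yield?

124 bp

Scanning the template, CAGGCACGAGC occurs at positions 66–76; this primer anneals to the bottom strand there with its 3' end pointing downstream.
The reverse primer's reverse complement is ACGTCGCCGCCCAA, which matches the template at positions 176–189.
Amplicon spans positions 66–189: 124 bp.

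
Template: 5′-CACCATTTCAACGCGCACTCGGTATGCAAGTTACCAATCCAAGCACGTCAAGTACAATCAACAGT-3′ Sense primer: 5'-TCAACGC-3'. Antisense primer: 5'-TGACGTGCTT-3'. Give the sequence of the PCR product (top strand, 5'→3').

5'-TCAACGCGCACTCGGTATGCAAGTTACCAATCCAAGCACGTCA-3'

Scanning the template, TCAACGC occurs at positions 8–14; this primer anneals to the bottom strand there with its 3' end pointing downstream.
Taking the reverse complement of TGACGTGCTT gives AAGCACGTCA, found at positions 41–50 on the template; the primer anneals here to the top strand with its 3' end pointing upstream.
The product is the template from position 8 through 50 (43 bp).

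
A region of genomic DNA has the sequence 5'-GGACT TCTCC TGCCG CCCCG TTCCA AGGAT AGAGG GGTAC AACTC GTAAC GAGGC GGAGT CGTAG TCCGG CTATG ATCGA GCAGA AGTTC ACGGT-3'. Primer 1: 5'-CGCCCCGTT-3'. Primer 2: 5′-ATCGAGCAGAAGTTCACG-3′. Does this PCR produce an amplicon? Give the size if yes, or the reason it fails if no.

No product — both primers anneal to the same strand and extend in the same direction.

Primer 1 (CGCCCCGTT) matches the top strand at positions 14–22 (3' end points downstream).
Primer 2 (ATCGAGCAGAAGTTCACG) also matches the top strand directly, at positions 76–93 — its reverse complement CGTGAACTTCTGCTCGAT is not present.
Both primers anneal to the bottom strand with 3' ends pointing the same way, so neither can prime synthesis back toward the other.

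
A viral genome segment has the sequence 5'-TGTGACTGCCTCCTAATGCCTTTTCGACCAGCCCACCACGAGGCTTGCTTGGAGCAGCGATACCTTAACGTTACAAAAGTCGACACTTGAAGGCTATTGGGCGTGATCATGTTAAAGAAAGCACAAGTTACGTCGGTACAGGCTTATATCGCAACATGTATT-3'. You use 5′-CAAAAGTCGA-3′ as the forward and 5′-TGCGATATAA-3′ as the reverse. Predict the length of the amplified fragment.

Forward primer CAAAAGTCGA is found on the top strand at positions 74–83.
The reverse primer's reverse complement is TTATATCGCA, which matches the template at positions 144–153.
Amplicon spans positions 74–153: 80 bp.

80 bp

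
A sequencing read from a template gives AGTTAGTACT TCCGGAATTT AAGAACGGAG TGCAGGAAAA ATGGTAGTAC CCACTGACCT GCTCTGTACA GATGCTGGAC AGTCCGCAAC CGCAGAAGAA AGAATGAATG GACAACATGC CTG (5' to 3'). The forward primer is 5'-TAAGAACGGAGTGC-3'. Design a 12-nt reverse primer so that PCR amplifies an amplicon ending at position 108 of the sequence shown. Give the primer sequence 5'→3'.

5'-TTCATTCTTTCT-3'

The forward primer binds at positions 20–33; the product's 3' end on the top strand is position 108.
The reverse primer anneals to the top strand over positions 97–108, i.e. to AGAAAGAATGAA.
Its sequence written 5'→3' is the reverse complement: TTCATTCTTTCT.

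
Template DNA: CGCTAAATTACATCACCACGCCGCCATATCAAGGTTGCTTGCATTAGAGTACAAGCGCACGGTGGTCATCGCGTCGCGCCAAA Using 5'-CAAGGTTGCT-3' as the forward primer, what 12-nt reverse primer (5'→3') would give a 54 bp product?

5'-TTTGGCGCGACG-3'

The forward primer binds at positions 30–39, so a 54 bp product ends at position 30 + 54 − 1 = 83.
The reverse primer anneals to the top strand over positions 72–83, i.e. to CGTCGCGCCAAA.
Its sequence written 5'→3' is the reverse complement: TTTGGCGCGACG.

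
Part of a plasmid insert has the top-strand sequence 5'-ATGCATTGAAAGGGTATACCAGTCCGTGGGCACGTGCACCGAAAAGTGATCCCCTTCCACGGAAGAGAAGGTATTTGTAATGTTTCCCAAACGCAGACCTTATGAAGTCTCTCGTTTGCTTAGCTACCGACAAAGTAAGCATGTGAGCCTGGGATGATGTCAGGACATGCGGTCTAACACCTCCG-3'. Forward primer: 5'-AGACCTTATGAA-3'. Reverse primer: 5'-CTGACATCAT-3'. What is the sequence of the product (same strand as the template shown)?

5'-AGACCTTATGAAGTCTCTCGTTTGCTTAGCTACCGACAAAGTAAGCATGTGAGCCTGGGATGATGTCAG-3'

The forward primer matches the template at positions 95–106.
Taking the reverse complement of CTGACATCAT gives ATGATGTCAG, found at positions 154–163 on the template; the primer anneals here to the top strand with its 3' end pointing upstream.
The product is the template from position 95 through 163 (69 bp).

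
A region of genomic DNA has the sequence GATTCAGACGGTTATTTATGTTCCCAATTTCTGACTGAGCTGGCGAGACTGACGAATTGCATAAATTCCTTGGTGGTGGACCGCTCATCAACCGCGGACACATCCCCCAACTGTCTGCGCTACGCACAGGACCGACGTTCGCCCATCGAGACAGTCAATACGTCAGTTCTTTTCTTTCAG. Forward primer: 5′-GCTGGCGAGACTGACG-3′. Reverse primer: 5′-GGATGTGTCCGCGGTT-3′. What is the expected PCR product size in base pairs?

Scanning the template, GCTGGCGAGACTGACG occurs at positions 39–54; this primer anneals to the bottom strand there with its 3' end pointing downstream.
Taking the reverse complement of GGATGTGTCCGCGGTT gives AACCGCGGACACATCC, found at positions 90–105 on the template; the primer anneals here to the top strand with its 3' end pointing upstream.
Amplicon spans positions 39–105: 67 bp.

67 bp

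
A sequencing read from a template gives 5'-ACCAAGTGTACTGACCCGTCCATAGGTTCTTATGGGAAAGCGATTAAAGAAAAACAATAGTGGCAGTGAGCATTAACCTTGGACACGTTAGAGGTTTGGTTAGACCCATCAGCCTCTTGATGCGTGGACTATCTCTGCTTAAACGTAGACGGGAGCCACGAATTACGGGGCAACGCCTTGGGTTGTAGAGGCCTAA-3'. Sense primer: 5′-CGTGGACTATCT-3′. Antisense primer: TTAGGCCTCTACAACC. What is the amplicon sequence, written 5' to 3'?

5'-CGTGGACTATCTCTGCTTAAACGTAGACGGGAGCCACGAATTACGGGGCAACGCCTTGGGTTGTAGAGGCCTAA-3'

The forward primer matches the template at positions 123–134.
Taking the reverse complement of TTAGGCCTCTACAACC gives GGTTGTAGAGGCCTAA, found at positions 181–196 on the template; the primer anneals here to the top strand with its 3' end pointing upstream.
The product is the template from position 123 through 196 (74 bp).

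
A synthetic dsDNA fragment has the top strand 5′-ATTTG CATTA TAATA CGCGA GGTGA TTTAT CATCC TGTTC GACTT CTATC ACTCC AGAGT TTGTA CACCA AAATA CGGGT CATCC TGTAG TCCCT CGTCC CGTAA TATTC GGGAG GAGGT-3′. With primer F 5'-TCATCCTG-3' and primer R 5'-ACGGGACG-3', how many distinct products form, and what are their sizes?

Two products: 74 bp, 24 bp

The forward primer TCATCCTG matches the top strand at positions 30–37, 80–87.
The reverse primer's reverse complement is CGTCCCGT, matching at positions 96–103.
Each forward site pairs with the reverse site to give a product ending at position 103: sizes 74, 24 bp.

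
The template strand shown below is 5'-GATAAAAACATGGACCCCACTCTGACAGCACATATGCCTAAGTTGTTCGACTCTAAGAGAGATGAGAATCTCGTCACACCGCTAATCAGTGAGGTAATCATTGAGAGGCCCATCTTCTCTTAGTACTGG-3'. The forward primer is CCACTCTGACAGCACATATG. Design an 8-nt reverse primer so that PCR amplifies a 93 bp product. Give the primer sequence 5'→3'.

5'-GCCTCTCA-3'

The forward primer binds at positions 17–36, so a 93 bp product ends at position 17 + 93 − 1 = 109.
The reverse primer anneals to the top strand over positions 102–109, i.e. to TGAGAGGC.
Its sequence written 5'→3' is the reverse complement: GCCTCTCA.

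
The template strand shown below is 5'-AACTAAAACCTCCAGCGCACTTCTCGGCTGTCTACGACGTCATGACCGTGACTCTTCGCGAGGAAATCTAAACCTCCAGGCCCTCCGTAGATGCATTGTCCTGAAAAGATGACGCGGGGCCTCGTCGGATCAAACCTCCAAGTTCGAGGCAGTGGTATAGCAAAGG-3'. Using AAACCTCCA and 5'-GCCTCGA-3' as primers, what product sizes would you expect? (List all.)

The forward primer AAACCTCCA matches the top strand at positions 6–14, 70–78, 132–140.
The reverse primer's reverse complement is TCGAGGC, matching at positions 144–150.
Each forward site pairs with the reverse site to give a product ending at position 150: sizes 145, 81, 19 bp.

145 bp, 81 bp, 19 bp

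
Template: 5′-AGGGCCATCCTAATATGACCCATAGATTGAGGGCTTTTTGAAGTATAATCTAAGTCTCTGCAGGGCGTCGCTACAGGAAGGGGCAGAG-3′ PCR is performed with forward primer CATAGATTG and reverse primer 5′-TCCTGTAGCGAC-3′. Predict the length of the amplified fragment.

58 bp

The forward primer matches the template at positions 21–29.
Reverse complement of the reverse primer: GTCGCTACAGGA. This occurs on the top strand at positions 67–78.
The product runs from position 21 to position 78, so its length is 78 − 21 + 1 = 58 bp.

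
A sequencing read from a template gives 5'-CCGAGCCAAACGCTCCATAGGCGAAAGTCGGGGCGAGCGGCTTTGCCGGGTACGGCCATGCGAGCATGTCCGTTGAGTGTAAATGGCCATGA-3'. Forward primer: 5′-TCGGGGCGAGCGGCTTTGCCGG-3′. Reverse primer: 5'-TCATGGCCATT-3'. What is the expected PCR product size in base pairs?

65 bp

The forward primer matches the template at positions 28–49.
Taking the reverse complement of TCATGGCCATT gives AATGGCCATGA, found at positions 82–92 on the template; the primer anneals here to the top strand with its 3' end pointing upstream.
The product runs from position 28 to position 92, so its length is 92 − 28 + 1 = 65 bp.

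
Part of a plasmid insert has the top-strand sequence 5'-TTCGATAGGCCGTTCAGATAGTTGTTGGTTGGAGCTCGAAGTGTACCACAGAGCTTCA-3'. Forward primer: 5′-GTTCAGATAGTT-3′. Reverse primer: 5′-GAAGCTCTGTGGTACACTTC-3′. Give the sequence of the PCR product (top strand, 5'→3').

5'-GTTCAGATAGTTGTTGGTTGGAGCTCGAAGTGTACCACAGAGCTTC-3'

Forward primer GTTCAGATAGTT is found on the top strand at positions 12–23.
Taking the reverse complement of GAAGCTCTGTGGTACACTTC gives GAAGTGTACCACAGAGCTTC, found at positions 38–57 on the template; the primer anneals here to the top strand with its 3' end pointing upstream.
The product is the template from position 12 through 57 (46 bp).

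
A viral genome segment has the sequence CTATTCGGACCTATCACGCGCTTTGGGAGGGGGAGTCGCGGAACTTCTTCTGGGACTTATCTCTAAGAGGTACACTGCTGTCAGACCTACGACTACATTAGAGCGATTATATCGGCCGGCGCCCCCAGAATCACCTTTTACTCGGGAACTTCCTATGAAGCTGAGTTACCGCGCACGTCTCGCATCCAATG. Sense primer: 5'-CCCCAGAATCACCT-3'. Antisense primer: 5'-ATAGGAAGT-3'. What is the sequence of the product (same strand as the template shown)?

Scanning the template, CCCCAGAATCACCT occurs at positions 123–136; this primer anneals to the bottom strand there with its 3' end pointing downstream.
Reverse complement of the reverse primer: ACTTCCTAT. This occurs on the top strand at positions 148–156.
The product is the template from position 123 through 156 (34 bp).

5'-CCCCAGAATCACCTTTTACTCGGGAACTTCCTAT-3'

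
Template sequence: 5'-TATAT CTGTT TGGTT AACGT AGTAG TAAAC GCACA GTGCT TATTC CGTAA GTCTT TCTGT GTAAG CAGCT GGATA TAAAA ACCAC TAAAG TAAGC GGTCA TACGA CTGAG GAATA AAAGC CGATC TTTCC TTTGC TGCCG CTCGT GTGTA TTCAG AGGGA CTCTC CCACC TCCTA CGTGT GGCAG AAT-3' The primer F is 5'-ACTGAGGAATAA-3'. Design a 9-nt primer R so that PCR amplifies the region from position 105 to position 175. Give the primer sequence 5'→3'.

5'-TAGGAGGTG-3'

The product's 3' end on the top strand is position 175.
The reverse primer anneals to the top strand over positions 167–175, i.e. to CACCTCCTA.
Its sequence written 5'→3' is the reverse complement: TAGGAGGTG.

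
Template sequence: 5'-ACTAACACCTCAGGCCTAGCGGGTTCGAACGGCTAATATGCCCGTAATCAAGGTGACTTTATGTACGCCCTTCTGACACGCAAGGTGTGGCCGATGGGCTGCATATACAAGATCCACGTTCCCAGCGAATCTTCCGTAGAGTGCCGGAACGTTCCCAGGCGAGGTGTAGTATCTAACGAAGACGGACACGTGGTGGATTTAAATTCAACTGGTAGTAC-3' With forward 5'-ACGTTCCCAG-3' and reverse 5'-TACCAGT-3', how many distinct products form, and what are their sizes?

The forward primer ACGTTCCCAG matches the top strand at positions 116–125, 149–158.
The reverse primer's reverse complement is ACTGGTA, matching at positions 208–214.
Each forward site pairs with the reverse site to give a product ending at position 214: sizes 99, 66 bp.

Two products: 99 bp, 66 bp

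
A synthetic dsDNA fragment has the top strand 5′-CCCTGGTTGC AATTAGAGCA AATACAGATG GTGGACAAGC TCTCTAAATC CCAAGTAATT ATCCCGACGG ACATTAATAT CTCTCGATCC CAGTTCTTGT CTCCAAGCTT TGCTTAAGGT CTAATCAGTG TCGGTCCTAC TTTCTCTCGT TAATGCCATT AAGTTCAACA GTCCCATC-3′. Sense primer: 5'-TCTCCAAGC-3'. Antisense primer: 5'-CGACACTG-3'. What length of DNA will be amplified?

Forward primer TCTCCAAGC is found on the top strand at positions 100–108.
The reverse primer's reverse complement is CAGTGTCG, which matches the template at positions 126–133.
Amplicon spans positions 100–133: 34 bp.

34 bp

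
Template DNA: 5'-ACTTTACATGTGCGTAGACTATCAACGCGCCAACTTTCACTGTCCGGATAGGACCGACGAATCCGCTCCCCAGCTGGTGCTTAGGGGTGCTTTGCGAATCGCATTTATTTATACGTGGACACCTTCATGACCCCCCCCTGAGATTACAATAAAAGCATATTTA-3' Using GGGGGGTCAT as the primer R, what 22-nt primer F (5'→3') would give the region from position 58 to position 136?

The reverse primer's reverse complement ATGACCCCCC matches the template at positions 127–136; the product starts at position 58.
The forward primer is identical to the top strand over positions 58–79: CGAATCCGCTCCCCAGCTGGTG.

5'-CGAATCCGCTCCCCAGCTGGTG-3'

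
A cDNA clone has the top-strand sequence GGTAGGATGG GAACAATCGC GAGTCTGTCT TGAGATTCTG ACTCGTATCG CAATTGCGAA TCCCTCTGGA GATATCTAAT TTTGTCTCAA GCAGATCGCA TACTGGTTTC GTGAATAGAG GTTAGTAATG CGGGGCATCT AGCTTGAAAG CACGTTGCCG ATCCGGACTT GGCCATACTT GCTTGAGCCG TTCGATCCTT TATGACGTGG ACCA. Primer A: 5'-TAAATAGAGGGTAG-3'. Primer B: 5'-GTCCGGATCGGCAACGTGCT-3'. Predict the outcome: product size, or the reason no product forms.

No product — primer A has no binding site in the template.

Primer A (TAAATAGAGGGTAG) does not match the top strand, and its reverse complement CTACCCTCTATTTA does not match either.
With no annealing site for primer A, no amplification occurs.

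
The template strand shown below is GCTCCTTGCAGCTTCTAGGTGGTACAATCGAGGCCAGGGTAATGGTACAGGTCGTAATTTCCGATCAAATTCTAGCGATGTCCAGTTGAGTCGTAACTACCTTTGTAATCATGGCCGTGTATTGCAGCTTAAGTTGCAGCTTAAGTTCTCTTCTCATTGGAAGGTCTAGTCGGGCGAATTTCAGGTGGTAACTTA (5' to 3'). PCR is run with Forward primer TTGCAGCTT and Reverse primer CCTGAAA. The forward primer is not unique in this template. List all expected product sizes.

180 bp, 64 bp, 52 bp

The forward primer TTGCAGCTT matches the top strand at positions 6–14, 122–130, 134–142.
The reverse primer's reverse complement is TTTCAGG, matching at positions 179–185.
Each forward site pairs with the reverse site to give a product ending at position 185: sizes 180, 64, 52 bp.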